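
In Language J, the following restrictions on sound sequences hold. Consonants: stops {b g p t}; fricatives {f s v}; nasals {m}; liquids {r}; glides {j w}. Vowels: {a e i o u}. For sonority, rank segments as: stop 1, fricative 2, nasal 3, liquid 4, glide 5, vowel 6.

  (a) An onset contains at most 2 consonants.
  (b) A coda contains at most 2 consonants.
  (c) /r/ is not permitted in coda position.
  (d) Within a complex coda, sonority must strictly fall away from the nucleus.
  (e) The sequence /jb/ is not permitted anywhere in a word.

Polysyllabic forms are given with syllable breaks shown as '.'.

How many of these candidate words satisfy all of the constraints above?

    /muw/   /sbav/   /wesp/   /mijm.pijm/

/muw/ — σ1 onset /m/, coda /w/ ok → permitted
/sbav/ — σ1 onset /sb/ (2C), coda /v/ ok → permitted
/wesp/ — σ1 onset /w/, coda /sp/ (2→1 falls) ok → permitted
/mijm.pijm/ — σ1 onset /m/, coda /jm/ (5→3 falls) ok; σ2 onset /p/, coda /jm/ (5→3 falls) ok → permitted
Permitted: /muw/, /sbav/, /wesp/, /mijm.pijm/ → 4.

4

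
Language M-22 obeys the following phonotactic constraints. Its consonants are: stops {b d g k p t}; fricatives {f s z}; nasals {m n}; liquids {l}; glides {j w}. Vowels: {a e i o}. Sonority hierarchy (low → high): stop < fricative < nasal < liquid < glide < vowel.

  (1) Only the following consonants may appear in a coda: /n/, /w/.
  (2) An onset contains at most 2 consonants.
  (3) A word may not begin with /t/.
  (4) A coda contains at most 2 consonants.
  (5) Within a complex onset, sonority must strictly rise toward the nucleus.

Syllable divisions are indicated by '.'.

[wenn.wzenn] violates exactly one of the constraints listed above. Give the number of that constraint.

5

[wenn.wzenn]: syllable 2 onset /wz/: /w/ (glide, 5) → /z/ (fricative, 2) does not rise.
This is a violation of constraint 5: "Within a complex onset, sonority must strictly rise toward the nucleus."
The remaining constraints (1, 2, 3, 4) are satisfied.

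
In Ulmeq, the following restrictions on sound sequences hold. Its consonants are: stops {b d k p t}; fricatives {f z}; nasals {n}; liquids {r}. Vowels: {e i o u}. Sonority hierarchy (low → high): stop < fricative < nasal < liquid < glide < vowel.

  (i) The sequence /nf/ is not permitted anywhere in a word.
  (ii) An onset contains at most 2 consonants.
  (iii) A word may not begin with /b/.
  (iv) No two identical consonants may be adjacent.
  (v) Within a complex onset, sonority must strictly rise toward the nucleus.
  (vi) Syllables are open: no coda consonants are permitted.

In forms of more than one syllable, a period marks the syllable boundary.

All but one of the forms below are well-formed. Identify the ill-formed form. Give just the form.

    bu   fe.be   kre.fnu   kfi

bu

bu — violates constraint (iii): word begins with /b/ → ill-formed
fe.be — σ1 onset /f/, coda /∅/ ok; σ2 onset /b/, coda /∅/ ok → well-formed
kre.fnu — σ1 onset /kr/ (1→4 rises), coda /∅/ ok; σ2 onset /fn/ (2→3 rises), coda /∅/ ok → well-formed
kfi — σ1 onset /kf/ (1→2 rises), coda /∅/ ok → well-formed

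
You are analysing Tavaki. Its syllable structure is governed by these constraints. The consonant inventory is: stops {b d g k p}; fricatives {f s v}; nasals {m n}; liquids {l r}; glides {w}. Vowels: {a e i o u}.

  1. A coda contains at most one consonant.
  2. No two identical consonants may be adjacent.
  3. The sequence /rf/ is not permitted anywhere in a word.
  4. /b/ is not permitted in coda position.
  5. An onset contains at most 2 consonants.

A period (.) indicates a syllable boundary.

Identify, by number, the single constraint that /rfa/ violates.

/rfa/: contains banned sequence /rf/.
This is a violation of constraint 3: "The sequence /rf/ is not permitted anywhere in a word."
The remaining constraints (1, 2, 4, 5) are satisfied.

3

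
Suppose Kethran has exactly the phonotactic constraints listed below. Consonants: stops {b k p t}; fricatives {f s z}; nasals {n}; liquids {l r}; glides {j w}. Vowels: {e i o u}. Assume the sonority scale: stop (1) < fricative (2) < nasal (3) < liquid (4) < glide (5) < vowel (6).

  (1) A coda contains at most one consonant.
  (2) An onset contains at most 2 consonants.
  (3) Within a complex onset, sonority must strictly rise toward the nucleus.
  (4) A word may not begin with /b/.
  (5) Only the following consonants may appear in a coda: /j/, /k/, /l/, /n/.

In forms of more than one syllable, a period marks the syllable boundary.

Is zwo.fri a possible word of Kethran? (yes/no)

yes

zwo.fri — σ1 onset /zw/ (2→5 rises), coda /∅/ ok; σ2 onset /fr/ (2→4 rises), coda /∅/ ok → permitted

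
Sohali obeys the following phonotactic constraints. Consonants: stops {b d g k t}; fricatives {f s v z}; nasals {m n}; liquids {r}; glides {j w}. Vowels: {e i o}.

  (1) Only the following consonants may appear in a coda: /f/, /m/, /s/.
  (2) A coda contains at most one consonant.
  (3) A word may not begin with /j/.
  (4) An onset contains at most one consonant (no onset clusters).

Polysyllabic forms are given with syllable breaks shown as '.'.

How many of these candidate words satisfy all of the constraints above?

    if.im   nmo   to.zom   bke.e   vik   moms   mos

3

if.im — σ1 onset /∅/, coda /f/ ok; σ2 onset /∅/, coda /m/ ok → licit
nmo — violates constraint 4: syllable 1 onset /nm/ has 2 consonants (> 1) → illicit
to.zom — σ1 onset /t/, coda /∅/ ok; σ2 onset /z/, coda /m/ ok → licit
bke.e — violates constraint 4: syllable 1 onset /bk/ has 2 consonants (> 1) → illicit
vik — violates constraint 1: syllable 1 coda contains /k/, which is not a licensed coda consonant → illicit
moms — violates constraint 2: syllable 1 coda /ms/ has 2 consonants (> 1) → illicit
mos — σ1 onset /m/, coda /s/ ok → licit
Licit: if.im, to.zom, mos → 3.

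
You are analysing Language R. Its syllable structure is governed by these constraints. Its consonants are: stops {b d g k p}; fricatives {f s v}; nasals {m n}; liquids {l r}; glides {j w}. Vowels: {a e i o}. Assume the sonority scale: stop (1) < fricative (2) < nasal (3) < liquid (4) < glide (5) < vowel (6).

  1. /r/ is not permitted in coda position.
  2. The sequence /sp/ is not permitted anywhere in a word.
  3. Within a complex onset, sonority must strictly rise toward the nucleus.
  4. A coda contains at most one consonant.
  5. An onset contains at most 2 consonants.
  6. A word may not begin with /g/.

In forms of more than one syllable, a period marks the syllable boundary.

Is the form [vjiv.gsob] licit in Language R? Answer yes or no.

yes

[vjiv.gsob] — σ1 onset /vj/ (2→5 rises), coda /v/ ok; σ2 onset /gs/ (1→2 rises), coda /b/ ok → licit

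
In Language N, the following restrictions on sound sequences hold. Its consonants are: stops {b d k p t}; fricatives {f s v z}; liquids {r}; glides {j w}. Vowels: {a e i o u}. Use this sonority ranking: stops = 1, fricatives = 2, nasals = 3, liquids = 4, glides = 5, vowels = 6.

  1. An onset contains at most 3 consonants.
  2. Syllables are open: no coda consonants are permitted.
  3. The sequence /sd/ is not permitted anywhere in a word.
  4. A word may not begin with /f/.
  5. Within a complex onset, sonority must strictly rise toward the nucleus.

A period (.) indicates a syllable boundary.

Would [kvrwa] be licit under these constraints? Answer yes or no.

no

[kvrwa] — violates constraint 1: syllable 1 onset /kvrw/ has 4 consonants (> 3) → illicit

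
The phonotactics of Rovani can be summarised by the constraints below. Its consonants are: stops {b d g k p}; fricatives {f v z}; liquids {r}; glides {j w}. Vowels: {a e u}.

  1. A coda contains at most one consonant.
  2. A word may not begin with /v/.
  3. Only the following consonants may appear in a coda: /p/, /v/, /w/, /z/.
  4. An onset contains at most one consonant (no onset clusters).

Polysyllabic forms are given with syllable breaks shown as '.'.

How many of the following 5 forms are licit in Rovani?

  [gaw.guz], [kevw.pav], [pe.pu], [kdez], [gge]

[gaw.guz] — σ1 onset /g/, coda /w/ ok; σ2 onset /g/, coda /z/ ok → licit
[kevw.pav] — violates constraint 1: syllable 1 coda /vw/ has 2 consonants (> 1) → illicit
[pe.pu] — σ1 onset /p/, coda /∅/ ok; σ2 onset /p/, coda /∅/ ok → licit
[kdez] — violates constraint 4: syllable 1 onset /kd/ has 2 consonants (> 1) → illicit
[gge] — violates constraint 4: syllable 1 onset /gg/ has 2 consonants (> 1) → illicit
Licit: [gaw.guz], [pe.pu] → 2.

2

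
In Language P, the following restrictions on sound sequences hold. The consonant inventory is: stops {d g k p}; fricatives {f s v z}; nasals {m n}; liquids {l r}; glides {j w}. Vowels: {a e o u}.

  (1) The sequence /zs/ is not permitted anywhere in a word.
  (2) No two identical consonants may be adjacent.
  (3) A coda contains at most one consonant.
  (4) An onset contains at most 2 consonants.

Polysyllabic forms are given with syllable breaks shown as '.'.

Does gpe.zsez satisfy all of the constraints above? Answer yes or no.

gpe.zsez — violates constraint 1: contains banned sequence /zs/ → phonotactically illegal

no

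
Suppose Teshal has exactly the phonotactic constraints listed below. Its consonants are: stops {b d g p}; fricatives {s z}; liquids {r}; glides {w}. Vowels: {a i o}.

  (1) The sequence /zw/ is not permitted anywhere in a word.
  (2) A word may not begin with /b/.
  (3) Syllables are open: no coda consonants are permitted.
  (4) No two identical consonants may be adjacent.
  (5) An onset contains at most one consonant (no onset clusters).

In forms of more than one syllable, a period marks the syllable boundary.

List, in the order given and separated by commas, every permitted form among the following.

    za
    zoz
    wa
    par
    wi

za — σ1 onset /z/, coda /∅/ ok → permitted
zoz — violates constraint 3: syllable 1 coda /z/ has 1 consonant (> 0) → not permitted
wa — σ1 onset /w/, coda /∅/ ok → permitted
par — violates constraint 3: syllable 1 coda /r/ has 1 consonant (> 0) → not permitted
wi — σ1 onset /w/, coda /∅/ ok → permitted

za, wa, wi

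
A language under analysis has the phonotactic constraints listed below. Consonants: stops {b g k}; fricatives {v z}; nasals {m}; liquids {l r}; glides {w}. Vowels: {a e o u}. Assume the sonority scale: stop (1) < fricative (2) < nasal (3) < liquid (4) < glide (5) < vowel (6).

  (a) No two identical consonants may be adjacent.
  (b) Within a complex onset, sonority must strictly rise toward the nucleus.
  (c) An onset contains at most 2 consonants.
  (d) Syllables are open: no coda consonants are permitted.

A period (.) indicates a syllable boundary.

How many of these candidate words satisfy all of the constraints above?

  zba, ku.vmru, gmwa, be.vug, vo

1

zba — violates constraint (b): syllable 1 onset /zb/: /z/ (fricative, 2) → /b/ (stop, 1) does not rise → phonotactically illegal
ku.vmru — violates constraint (c): syllable 2 onset /vmr/ has 3 consonants (> 2) → phonotactically illegal
gmwa — violates constraint (c): syllable 1 onset /gmw/ has 3 consonants (> 2) → phonotactically illegal
be.vug — violates constraint (d): syllable 2 coda /g/ has 1 consonant (> 0) → phonotactically illegal
vo — σ1 onset /v/, coda /∅/ ok → phonotactically legal
Phonotactically legal: vo → 1.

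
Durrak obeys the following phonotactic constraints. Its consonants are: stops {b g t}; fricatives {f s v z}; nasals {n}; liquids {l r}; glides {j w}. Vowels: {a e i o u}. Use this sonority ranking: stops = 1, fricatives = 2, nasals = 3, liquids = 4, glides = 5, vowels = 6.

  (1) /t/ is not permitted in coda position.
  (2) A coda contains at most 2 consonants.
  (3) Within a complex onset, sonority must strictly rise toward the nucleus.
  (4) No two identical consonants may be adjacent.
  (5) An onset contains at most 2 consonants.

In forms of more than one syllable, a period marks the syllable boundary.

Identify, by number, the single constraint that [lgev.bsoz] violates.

3

[lgev.bsoz]: syllable 1 onset /lg/: /l/ (liquid, 4) → /g/ (stop, 1) does not rise.
This is a violation of constraint 3: "Within a complex onset, sonority must strictly rise toward the nucleus."
The remaining constraints (1, 2, 4, 5) are satisfied.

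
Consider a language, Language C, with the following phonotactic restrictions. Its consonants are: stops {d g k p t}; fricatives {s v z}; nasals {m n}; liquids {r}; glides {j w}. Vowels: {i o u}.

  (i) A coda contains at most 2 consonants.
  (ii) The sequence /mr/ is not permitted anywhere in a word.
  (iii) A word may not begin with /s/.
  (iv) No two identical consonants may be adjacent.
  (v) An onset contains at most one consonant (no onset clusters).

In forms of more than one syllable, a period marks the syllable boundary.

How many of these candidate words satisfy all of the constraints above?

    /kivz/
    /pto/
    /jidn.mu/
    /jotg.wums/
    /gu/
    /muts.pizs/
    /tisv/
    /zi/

7

/kivz/ — σ1 onset /k/, coda /vz/ (2C) ok → phonotactically legal
/pto/ — violates constraint (v): syllable 1 onset /pt/ has 2 consonants (> 1) → phonotactically illegal
/jidn.mu/ — σ1 onset /j/, coda /dn/ (2C) ok; σ2 onset /m/, coda /∅/ ok → phonotactically legal
/jotg.wums/ — σ1 onset /j/, coda /tg/ (2C) ok; σ2 onset /w/, coda /ms/ (2C) ok → phonotactically legal
/gu/ — σ1 onset /g/, coda /∅/ ok → phonotactically legal
/muts.pizs/ — σ1 onset /m/, coda /ts/ (2C) ok; σ2 onset /p/, coda /zs/ (2C) ok → phonotactically legal
/tisv/ — σ1 onset /t/, coda /sv/ (2C) ok → phonotactically legal
/zi/ — σ1 onset /z/, coda /∅/ ok → phonotactically legal
Phonotactically legal: /kivz/, /jidn.mu/, /jotg.wums/, /gu/, /muts.pizs/, /tisv/, /zi/ → 7.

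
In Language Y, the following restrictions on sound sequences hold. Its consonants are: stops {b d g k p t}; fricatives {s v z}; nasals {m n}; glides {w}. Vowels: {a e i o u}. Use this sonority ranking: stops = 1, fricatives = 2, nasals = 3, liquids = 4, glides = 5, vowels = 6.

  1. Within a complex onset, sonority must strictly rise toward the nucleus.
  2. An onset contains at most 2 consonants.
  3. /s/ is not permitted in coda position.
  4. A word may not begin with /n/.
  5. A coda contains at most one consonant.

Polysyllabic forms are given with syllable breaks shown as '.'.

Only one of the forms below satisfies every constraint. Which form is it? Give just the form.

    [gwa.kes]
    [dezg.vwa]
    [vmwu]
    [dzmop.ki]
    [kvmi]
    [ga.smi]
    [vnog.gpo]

[gwa.kes] — violates constraint 3: syllable 2 coda contains /s/ → illicit
[dezg.vwa] — violates constraint 5: syllable 1 coda /zg/ has 2 consonants (> 1) → illicit
[vmwu] — violates constraint 2: syllable 1 onset /vmw/ has 3 consonants (> 2) → illicit
[dzmop.ki] — violates constraint 2: syllable 1 onset /dzm/ has 3 consonants (> 2) → illicit
[kvmi] — violates constraint 2: syllable 1 onset /kvm/ has 3 consonants (> 2) → illicit
[ga.smi] — σ1 onset /g/, coda /∅/ ok; σ2 onset /sm/ (2→3 rises), coda /∅/ ok → licit
[vnog.gpo] — violates constraint 1: syllable 2 onset /gp/: /g/ (stop, 1) → /p/ (stop, 1) does not rise → illicit

[ga.smi]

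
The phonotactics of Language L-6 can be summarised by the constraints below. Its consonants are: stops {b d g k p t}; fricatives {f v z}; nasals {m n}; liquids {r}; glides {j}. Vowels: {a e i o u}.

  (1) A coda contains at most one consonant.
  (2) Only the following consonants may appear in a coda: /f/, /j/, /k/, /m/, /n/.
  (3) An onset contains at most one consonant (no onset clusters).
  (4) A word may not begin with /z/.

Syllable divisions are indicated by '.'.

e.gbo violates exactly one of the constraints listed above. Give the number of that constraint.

3

e.gbo: syllable 2 onset /gb/ has 2 consonants (> 1).
This is a violation of constraint 3: "An onset contains at most one consonant (no onset clusters)."
The remaining constraints (1, 2, 4) are satisfied.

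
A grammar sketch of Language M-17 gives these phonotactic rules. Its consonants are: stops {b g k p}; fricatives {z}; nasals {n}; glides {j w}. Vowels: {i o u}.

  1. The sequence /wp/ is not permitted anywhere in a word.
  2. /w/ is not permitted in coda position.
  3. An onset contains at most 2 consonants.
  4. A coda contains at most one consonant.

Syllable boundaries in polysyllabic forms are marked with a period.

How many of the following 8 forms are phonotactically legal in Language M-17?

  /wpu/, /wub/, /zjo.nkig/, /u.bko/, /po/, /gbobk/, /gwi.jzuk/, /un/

6

/wpu/ — violates constraint 1: contains banned sequence /wp/ → phonotactically illegal
/wub/ — σ1 onset /w/, coda /b/ ok → phonotactically legal
/zjo.nkig/ — σ1 onset /zj/ (2C), coda /∅/ ok; σ2 onset /nk/ (2C), coda /g/ ok → phonotactically legal
/u.bko/ — σ1 onset /∅/, coda /∅/ ok; σ2 onset /bk/ (2C), coda /∅/ ok → phonotactically legal
/po/ — σ1 onset /p/, coda /∅/ ok → phonotactically legal
/gbobk/ — violates constraint 4: syllable 1 coda /bk/ has 2 consonants (> 1) → phonotactically illegal
/gwi.jzuk/ — σ1 onset /gw/ (2C), coda /∅/ ok; σ2 onset /jz/ (2C), coda /k/ ok → phonotactically legal
/un/ — σ1 onset /∅/, coda /n/ ok → phonotactically legal
Phonotactically legal: /wub/, /zjo.nkig/, /u.bko/, /po/, /gwi.jzuk/, /un/ → 6.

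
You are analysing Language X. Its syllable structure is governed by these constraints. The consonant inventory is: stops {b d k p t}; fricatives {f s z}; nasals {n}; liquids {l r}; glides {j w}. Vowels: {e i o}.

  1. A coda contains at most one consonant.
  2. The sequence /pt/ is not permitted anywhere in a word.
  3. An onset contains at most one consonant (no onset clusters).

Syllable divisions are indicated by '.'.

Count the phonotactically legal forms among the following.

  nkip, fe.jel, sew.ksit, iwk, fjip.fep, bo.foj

2

nkip — violates constraint 3: syllable 1 onset /nk/ has 2 consonants (> 1) → phonotactically illegal
fe.jel — σ1 onset /f/, coda /∅/ ok; σ2 onset /j/, coda /l/ ok → phonotactically legal
sew.ksit — violates constraint 3: syllable 2 onset /ks/ has 2 consonants (> 1) → phonotactically illegal
iwk — violates constraint 1: syllable 1 coda /wk/ has 2 consonants (> 1) → phonotactically illegal
fjip.fep — violates constraint 3: syllable 1 onset /fj/ has 2 consonants (> 1) → phonotactically illegal
bo.foj — σ1 onset /b/, coda /∅/ ok; σ2 onset /f/, coda /j/ ok → phonotactically legal
Phonotactically legal: fe.jel, bo.foj → 2.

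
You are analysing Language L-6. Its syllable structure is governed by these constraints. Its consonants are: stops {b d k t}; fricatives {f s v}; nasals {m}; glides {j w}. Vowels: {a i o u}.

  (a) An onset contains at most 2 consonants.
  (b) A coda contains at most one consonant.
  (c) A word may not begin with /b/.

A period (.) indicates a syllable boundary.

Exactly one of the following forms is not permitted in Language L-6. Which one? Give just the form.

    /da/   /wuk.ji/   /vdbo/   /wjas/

/da/ — σ1 onset /d/, coda /∅/ ok → permitted
/wuk.ji/ — σ1 onset /w/, coda /k/ ok; σ2 onset /j/, coda /∅/ ok → permitted
/vdbo/ — violates constraint (a): syllable 1 onset /vdb/ has 3 consonants (> 2) → not permitted
/wjas/ — σ1 onset /wj/ (2C), coda /s/ ok → permitted

/vdbo/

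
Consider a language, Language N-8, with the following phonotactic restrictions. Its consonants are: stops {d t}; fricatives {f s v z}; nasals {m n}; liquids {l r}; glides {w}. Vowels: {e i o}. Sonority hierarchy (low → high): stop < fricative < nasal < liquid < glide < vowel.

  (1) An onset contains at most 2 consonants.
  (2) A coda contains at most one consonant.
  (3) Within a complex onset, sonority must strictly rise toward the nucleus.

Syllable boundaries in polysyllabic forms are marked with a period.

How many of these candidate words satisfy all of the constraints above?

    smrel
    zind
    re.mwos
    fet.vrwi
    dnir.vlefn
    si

2

smrel — violates constraint 1: syllable 1 onset /smr/ has 3 consonants (> 2) → phonotactically illegal
zind — violates constraint 2: syllable 1 coda /nd/ has 2 consonants (> 1) → phonotactically illegal
re.mwos — σ1 onset /r/, coda /∅/ ok; σ2 onset /mw/ (3→5 rises), coda /s/ ok → phonotactically legal
fet.vrwi — violates constraint 1: syllable 2 onset /vrw/ has 3 consonants (> 2) → phonotactically illegal
dnir.vlefn — violates constraint 2: syllable 2 coda /fn/ has 2 consonants (> 1) → phonotactically illegal
si — σ1 onset /s/, coda /∅/ ok → phonotactically legal
Phonotactically legal: re.mwos, si → 2.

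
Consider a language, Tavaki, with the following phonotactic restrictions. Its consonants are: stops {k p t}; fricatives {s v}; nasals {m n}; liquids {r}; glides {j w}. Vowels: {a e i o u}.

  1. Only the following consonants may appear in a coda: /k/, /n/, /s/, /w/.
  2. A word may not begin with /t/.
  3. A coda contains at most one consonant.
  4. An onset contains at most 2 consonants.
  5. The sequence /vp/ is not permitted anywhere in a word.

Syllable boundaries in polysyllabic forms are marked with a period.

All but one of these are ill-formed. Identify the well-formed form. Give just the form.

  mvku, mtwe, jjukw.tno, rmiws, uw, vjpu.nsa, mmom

uw

mvku — violates constraint 4: syllable 1 onset /mvk/ has 3 consonants (> 2) → ill-formed
mtwe — violates constraint 4: syllable 1 onset /mtw/ has 3 consonants (> 2) → ill-formed
jjukw.tno — violates constraint 3: syllable 1 coda /kw/ has 2 consonants (> 1) → ill-formed
rmiws — violates constraint 3: syllable 1 coda /ws/ has 2 consonants (> 1) → ill-formed
uw — σ1 onset /∅/, coda /w/ ok → well-formed
vjpu.nsa — violates constraint 4: syllable 1 onset /vjp/ has 3 consonants (> 2) → ill-formed
mmom — violates constraint 1: syllable 1 coda contains /m/, which is not a licensed coda consonant → ill-formed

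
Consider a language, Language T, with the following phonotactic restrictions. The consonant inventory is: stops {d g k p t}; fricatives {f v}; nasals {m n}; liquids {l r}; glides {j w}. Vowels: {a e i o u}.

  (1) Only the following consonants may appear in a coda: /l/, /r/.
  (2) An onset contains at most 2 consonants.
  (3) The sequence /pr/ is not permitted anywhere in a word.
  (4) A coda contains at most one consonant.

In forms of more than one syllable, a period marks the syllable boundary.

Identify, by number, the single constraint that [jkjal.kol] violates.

[jkjal.kol]: syllable 1 onset /jkj/ has 3 consonants (> 2).
This is a violation of constraint 2: "An onset contains at most 2 consonants."
The remaining constraints (1, 3, 4) are satisfied.

2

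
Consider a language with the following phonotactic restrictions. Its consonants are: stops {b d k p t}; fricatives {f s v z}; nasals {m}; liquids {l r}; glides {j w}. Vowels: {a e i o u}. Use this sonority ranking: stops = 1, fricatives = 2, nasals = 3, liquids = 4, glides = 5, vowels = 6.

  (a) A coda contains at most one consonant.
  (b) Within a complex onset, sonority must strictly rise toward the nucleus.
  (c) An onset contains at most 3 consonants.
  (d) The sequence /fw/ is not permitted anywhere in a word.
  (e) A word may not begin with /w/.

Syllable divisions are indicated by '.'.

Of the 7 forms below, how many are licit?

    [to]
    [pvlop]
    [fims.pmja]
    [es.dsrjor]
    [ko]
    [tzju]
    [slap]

[to] — σ1 onset /t/, coda /∅/ ok → licit
[pvlop] — σ1 onset /pvl/ (1→2→4 rises), coda /p/ ok → licit
[fims.pmja] — violates constraint (a): syllable 1 coda /ms/ has 2 consonants (> 1) → illicit
[es.dsrjor] — violates constraint (c): syllable 2 onset /dsrj/ has 4 consonants (> 3) → illicit
[ko] — σ1 onset /k/, coda /∅/ ok → licit
[tzju] — σ1 onset /tzj/ (1→2→5 rises), coda /∅/ ok → licit
[slap] — σ1 onset /sl/ (2→4 rises), coda /p/ ok → licit
Licit: [to], [pvlop], [ko], [tzju], [slap] → 5.

5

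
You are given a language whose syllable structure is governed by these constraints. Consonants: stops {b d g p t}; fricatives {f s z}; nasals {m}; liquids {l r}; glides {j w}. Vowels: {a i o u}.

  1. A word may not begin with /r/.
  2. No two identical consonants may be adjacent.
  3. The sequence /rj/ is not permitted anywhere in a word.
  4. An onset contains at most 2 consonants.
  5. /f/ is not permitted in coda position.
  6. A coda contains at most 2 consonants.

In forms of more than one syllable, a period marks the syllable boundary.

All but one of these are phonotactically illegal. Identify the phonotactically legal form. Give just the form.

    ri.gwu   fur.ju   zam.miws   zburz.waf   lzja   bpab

bpab

ri.gwu — violates constraint 1: word begins with /r/ → phonotactically illegal
fur.ju — violates constraint 3: contains banned sequence /rj/ → phonotactically illegal
zam.miws — violates constraint 2: adjacent identical consonants /mm/ → phonotactically illegal
zburz.waf — violates constraint 5: syllable 2 coda contains /f/ → phonotactically illegal
lzja — violates constraint 4: syllable 1 onset /lzj/ has 3 consonants (> 2) → phonotactically illegal
bpab — σ1 onset /bp/ (2C), coda /b/ ok → phonotactically legal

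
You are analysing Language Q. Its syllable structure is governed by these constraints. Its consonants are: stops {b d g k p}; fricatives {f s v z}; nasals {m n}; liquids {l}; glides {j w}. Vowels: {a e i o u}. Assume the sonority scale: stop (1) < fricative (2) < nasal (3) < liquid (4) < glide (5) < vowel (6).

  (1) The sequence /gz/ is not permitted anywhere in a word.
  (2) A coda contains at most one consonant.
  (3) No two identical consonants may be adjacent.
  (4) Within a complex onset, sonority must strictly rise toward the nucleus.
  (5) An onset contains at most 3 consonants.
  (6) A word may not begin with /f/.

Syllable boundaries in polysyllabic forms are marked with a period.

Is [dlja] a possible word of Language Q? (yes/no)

[dlja] — σ1 onset /dlj/ (1→4→5 rises), coda /∅/ ok → well-formed

yes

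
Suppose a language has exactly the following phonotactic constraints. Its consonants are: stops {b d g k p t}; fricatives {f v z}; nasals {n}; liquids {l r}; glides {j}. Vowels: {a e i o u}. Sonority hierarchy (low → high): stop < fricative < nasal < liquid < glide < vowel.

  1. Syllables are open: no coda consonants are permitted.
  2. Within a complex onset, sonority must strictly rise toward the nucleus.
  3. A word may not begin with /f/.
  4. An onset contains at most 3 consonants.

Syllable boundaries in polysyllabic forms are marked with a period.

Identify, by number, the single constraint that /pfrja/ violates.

4

/pfrja/: syllable 1 onset /pfrj/ has 4 consonants (> 3).
This is a violation of constraint 4: "An onset contains at most 3 consonants."
The remaining constraints (1, 2, 3) are satisfied.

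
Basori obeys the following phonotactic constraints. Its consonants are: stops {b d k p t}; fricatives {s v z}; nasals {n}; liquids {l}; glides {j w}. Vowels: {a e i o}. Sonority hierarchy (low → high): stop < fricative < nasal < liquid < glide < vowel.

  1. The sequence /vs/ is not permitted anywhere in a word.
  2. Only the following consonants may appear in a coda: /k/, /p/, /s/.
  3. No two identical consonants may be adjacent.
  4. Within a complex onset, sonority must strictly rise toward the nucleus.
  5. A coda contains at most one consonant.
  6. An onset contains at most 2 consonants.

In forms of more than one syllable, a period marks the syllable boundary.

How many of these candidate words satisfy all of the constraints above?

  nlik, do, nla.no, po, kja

nlik — σ1 onset /nl/ (3→4 rises), coda /k/ ok → permitted
do — σ1 onset /d/, coda /∅/ ok → permitted
nla.no — σ1 onset /nl/ (3→4 rises), coda /∅/ ok; σ2 onset /n/, coda /∅/ ok → permitted
po — σ1 onset /p/, coda /∅/ ok → permitted
kja — σ1 onset /kj/ (1→5 rises), coda /∅/ ok → permitted
Permitted: nlik, do, nla.no, po, kja → 5.

5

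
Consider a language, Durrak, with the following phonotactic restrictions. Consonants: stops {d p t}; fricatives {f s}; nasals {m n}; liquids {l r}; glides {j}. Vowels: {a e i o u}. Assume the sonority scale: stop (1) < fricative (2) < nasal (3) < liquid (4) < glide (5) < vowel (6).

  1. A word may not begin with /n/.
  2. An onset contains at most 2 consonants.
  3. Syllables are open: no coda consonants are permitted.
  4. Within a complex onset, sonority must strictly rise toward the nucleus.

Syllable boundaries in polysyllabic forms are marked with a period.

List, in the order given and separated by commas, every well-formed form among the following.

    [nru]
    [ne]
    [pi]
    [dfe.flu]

[nru] — violates constraint 1: word begins with /n/ → ill-formed
[ne] — violates constraint 1: word begins with /n/ → ill-formed
[pi] — σ1 onset /p/, coda /∅/ ok → well-formed
[dfe.flu] — σ1 onset /df/ (1→2 rises), coda /∅/ ok; σ2 onset /fl/ (2→4 rises), coda /∅/ ok → well-formed

[pi], [dfe.flu]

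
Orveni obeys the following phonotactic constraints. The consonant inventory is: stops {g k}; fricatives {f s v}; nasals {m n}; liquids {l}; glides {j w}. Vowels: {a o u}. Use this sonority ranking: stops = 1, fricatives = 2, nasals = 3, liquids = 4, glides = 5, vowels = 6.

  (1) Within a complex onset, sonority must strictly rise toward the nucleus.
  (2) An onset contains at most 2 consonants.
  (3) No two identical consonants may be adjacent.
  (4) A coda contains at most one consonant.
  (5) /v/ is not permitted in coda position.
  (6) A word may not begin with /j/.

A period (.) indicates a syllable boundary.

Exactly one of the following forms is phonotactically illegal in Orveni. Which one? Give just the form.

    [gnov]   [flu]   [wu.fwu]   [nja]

[gnov]

[gnov] — violates constraint 5: syllable 1 coda contains /v/ → phonotactically illegal
[flu] — σ1 onset /fl/ (2→4 rises), coda /∅/ ok → phonotactically legal
[wu.fwu] — σ1 onset /w/, coda /∅/ ok; σ2 onset /fw/ (2→5 rises), coda /∅/ ok → phonotactically legal
[nja] — σ1 onset /nj/ (3→5 rises), coda /∅/ ok → phonotactically legal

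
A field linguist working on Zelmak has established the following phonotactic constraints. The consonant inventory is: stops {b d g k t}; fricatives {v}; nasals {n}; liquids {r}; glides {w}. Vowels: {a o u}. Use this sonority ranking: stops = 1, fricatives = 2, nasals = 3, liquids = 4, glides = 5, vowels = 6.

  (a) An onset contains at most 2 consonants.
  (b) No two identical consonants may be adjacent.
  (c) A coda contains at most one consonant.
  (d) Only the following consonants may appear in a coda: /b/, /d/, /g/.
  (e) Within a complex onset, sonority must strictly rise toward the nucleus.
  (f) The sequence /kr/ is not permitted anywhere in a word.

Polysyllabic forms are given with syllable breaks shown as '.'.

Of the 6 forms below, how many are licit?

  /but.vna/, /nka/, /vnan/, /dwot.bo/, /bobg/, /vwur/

/but.vna/ — violates constraint (d): syllable 1 coda contains /t/, which is not a licensed coda consonant → illicit
/nka/ — violates constraint (e): syllable 1 onset /nk/: /n/ (nasal, 3) → /k/ (stop, 1) does not rise → illicit
/vnan/ — violates constraint (d): syllable 1 coda contains /n/, which is not a licensed coda consonant → illicit
/dwot.bo/ — violates constraint (d): syllable 1 coda contains /t/, which is not a licensed coda consonant → illicit
/bobg/ — violates constraint (c): syllable 1 coda /bg/ has 2 consonants (> 1) → illicit
/vwur/ — violates constraint (d): syllable 1 coda contains /r/, which is not a licensed coda consonant → illicit
No form is licit → 0.

0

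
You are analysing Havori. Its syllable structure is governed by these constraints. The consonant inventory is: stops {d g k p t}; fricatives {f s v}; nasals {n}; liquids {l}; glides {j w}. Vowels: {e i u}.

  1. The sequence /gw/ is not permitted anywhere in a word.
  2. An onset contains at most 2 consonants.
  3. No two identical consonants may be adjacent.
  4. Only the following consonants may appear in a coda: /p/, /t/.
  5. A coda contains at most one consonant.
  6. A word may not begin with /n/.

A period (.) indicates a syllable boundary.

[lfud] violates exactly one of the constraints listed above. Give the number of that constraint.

4

[lfud]: syllable 1 coda contains /d/, which is not a licensed coda consonant.
This is a violation of constraint 4: "Only the following consonants may appear in a coda: /p/, /t/."
The remaining constraints (1, 2, 3, 5, 6) are satisfied.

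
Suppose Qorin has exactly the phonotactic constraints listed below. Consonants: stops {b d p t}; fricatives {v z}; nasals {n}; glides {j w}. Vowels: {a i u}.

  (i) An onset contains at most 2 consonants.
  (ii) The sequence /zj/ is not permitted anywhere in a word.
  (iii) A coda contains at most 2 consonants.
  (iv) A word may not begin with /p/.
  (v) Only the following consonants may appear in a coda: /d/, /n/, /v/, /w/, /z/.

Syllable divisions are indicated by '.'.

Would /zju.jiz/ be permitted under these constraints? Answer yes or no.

no

/zju.jiz/ — violates constraint (ii): contains banned sequence /zj/ → not permitted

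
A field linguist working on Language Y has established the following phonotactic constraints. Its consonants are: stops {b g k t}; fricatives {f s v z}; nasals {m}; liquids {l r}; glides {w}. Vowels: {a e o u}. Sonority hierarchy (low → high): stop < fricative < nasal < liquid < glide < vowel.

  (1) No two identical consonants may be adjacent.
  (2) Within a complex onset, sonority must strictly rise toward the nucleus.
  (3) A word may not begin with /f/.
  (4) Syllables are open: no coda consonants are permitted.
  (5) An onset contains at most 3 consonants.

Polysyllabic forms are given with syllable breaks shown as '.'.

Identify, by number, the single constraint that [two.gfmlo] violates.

[two.gfmlo]: syllable 2 onset /gfml/ has 4 consonants (> 3).
This is a violation of constraint 5: "An onset contains at most 3 consonants."
The remaining constraints (1, 2, 3, 4) are satisfied.

5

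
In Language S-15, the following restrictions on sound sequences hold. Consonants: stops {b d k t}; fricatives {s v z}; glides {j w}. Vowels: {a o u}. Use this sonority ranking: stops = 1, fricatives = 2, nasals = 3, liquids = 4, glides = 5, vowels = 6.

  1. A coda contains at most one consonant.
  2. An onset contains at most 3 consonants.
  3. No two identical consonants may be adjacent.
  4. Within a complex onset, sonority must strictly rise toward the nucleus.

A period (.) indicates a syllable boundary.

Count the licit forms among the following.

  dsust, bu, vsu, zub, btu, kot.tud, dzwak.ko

2

dsust — violates constraint 1: syllable 1 coda /st/ has 2 consonants (> 1) → illicit
bu — σ1 onset /b/, coda /∅/ ok → licit
vsu — violates constraint 4: syllable 1 onset /vs/: /v/ (fricative, 2) → /s/ (fricative, 2) does not rise → illicit
zub — σ1 onset /z/, coda /b/ ok → licit
btu — violates constraint 4: syllable 1 onset /bt/: /b/ (stop, 1) → /t/ (stop, 1) does not rise → illicit
kot.tud — violates constraint 3: adjacent identical consonants /tt/ → illicit
dzwak.ko — violates constraint 3: adjacent identical consonants /kk/ → illicit
Licit: bu, zub → 2.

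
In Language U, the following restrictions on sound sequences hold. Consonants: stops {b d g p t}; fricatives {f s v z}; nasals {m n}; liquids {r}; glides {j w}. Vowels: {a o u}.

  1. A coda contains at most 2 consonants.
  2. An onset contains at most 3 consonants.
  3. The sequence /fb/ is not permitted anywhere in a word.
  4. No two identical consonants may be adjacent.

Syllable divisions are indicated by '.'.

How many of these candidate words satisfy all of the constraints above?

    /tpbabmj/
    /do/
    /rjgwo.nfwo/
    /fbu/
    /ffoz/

1

/tpbabmj/ — violates constraint 1: syllable 1 coda /bmj/ has 3 consonants (> 2) → ill-formed
/do/ — σ1 onset /d/, coda /∅/ ok → well-formed
/rjgwo.nfwo/ — violates constraint 2: syllable 1 onset /rjgw/ has 4 consonants (> 3) → ill-formed
/fbu/ — violates constraint 3: contains banned sequence /fb/ → ill-formed
/ffoz/ — violates constraint 4: adjacent identical consonants /ff/ → ill-formed
Well-formed: /do/ → 1.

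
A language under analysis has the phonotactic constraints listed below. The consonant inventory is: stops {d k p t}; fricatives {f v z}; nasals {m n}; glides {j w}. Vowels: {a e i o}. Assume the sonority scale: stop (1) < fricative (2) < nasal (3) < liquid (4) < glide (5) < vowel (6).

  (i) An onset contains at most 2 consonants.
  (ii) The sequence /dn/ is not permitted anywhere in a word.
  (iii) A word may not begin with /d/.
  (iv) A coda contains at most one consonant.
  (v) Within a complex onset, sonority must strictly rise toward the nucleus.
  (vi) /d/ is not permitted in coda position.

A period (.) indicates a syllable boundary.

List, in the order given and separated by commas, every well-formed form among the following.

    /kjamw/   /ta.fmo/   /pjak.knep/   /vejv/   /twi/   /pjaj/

/ta.fmo/, /pjak.knep/, /twi/, /pjaj/

/kjamw/ — violates constraint (iv): syllable 1 coda /mw/ has 2 consonants (> 1) → ill-formed
/ta.fmo/ — σ1 onset /t/, coda /∅/ ok; σ2 onset /fm/ (2→3 rises), coda /∅/ ok → well-formed
/pjak.knep/ — σ1 onset /pj/ (1→5 rises), coda /k/ ok; σ2 onset /kn/ (1→3 rises), coda /p/ ok → well-formed
/vejv/ — violates constraint (iv): syllable 1 coda /jv/ has 2 consonants (> 1) → ill-formed
/twi/ — σ1 onset /tw/ (1→5 rises), coda /∅/ ok → well-formed
/pjaj/ — σ1 onset /pj/ (1→5 rises), coda /j/ ok → well-formed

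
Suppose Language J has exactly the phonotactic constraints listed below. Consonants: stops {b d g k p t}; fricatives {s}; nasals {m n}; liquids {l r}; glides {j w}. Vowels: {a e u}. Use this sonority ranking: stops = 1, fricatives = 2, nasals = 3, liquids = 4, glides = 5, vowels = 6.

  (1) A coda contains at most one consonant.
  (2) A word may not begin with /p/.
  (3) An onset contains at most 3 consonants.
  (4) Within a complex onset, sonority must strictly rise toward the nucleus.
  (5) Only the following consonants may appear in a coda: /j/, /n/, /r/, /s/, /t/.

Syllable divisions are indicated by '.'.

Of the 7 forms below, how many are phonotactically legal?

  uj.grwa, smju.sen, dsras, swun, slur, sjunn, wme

5

uj.grwa — σ1 onset /∅/, coda /j/ ok; σ2 onset /grw/ (1→4→5 rises), coda /∅/ ok → phonotactically legal
smju.sen — σ1 onset /smj/ (2→3→5 rises), coda /∅/ ok; σ2 onset /s/, coda /n/ ok → phonotactically legal
dsras — σ1 onset /dsr/ (1→2→4 rises), coda /s/ ok → phonotactically legal
swun — σ1 onset /sw/ (2→5 rises), coda /n/ ok → phonotactically legal
slur — σ1 onset /sl/ (2→4 rises), coda /r/ ok → phonotactically legal
sjunn — violates constraint 1: syllable 1 coda /nn/ has 2 consonants (> 1) → phonotactically illegal
wme — violates constraint 4: syllable 1 onset /wm/: /w/ (glide, 5) → /m/ (nasal, 3) does not rise → phonotactically illegal
Phonotactically legal: uj.grwa, smju.sen, dsras, swun, slur → 5.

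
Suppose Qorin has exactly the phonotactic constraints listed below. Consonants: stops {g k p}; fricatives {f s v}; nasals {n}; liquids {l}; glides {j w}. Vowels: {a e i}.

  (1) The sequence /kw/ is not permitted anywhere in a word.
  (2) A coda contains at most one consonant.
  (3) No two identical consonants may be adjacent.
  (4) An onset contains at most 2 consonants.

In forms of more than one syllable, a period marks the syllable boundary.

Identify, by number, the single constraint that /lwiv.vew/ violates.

3

/lwiv.vew/: adjacent identical consonants /vv/.
This is a violation of constraint 3: "No two identical consonants may be adjacent."
The remaining constraints (1, 2, 4) are satisfied.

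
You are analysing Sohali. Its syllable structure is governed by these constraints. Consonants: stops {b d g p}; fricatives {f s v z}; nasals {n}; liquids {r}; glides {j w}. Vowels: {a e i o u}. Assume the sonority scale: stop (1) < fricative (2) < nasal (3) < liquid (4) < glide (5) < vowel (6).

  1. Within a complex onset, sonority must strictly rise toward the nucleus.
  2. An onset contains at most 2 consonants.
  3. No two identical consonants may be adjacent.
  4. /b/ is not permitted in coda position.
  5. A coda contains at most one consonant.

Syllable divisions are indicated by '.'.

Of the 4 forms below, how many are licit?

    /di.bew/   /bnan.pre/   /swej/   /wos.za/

4

/di.bew/ — σ1 onset /d/, coda /∅/ ok; σ2 onset /b/, coda /w/ ok → licit
/bnan.pre/ — σ1 onset /bn/ (1→3 rises), coda /n/ ok; σ2 onset /pr/ (1→4 rises), coda /∅/ ok → licit
/swej/ — σ1 onset /sw/ (2→5 rises), coda /j/ ok → licit
/wos.za/ — σ1 onset /w/, coda /s/ ok; σ2 onset /z/, coda /∅/ ok → licit
Licit: /di.bew/, /bnan.pre/, /swej/, /wos.za/ → 4.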